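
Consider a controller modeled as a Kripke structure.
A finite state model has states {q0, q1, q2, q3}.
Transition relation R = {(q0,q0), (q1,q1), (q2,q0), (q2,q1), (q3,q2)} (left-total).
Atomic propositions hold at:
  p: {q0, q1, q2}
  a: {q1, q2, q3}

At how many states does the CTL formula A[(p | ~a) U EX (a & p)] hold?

Sat(~a) = {q0}
Sat(p | ~a) = {q0, q1, q2}
Sat(a & p) = {q1, q2}
Sat(EX (a & p)) = {s : some successor in {q1, q2}} = {q1, q2, q3}
A[(p | ~a) U EX (a & p)]: least fixpoint, start Z0 = Sat(EX (a & p)) = {q1, q2, q3}, add states in Sat(p | ~a) with every successor in Z. Already a fixed point.
Sat(A[(p | ~a) U EX (a & p)]) = {q1, q2, q3}
|Sat(A[(p | ~a) U EX (a & p)])| = |{q1, q2, q3}| = 3.

3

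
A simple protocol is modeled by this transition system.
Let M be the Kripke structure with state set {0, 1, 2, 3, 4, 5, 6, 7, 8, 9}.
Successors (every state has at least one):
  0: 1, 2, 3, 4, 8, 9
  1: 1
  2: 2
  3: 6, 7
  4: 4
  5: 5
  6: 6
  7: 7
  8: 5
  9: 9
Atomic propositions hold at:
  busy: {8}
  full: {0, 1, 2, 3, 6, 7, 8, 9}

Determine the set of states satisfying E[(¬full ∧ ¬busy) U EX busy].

Sat(¬full) = {4, 5}
Sat(¬busy) = {0, 1, 2, 3, 4, 5, 6, 7, 9}
Sat(¬full ∧ ¬busy) = {4, 5}
Sat(EX busy) = {s : some successor in {8}} = {0}
E[(¬full ∧ ¬busy) U EX busy]: least fixpoint, start Z0 = Sat(EX busy) = {0}, add states in Sat(¬full ∧ ¬busy) with some successor in Z. Already a fixed point.
Sat(E[(¬full ∧ ¬busy) U EX busy]) = {0}

{0}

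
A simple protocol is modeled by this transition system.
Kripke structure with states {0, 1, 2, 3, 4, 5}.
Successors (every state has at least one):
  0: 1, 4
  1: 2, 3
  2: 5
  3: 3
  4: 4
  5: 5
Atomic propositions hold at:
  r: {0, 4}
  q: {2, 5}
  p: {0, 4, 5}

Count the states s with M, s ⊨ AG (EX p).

Sat(EX p) = {s : some successor in {0, 4, 5}} = {0, 2, 4, 5}
AG (EX p): greatest fixpoint, start Z0 = {0, 2, 4, 5}, keep only states in Sat with every successor in Z. Z1 = {2, 4, 5}; fixed.
Sat(AG (EX p)) = {2, 4, 5}
|Sat(AG (EX p))| = |{2, 4, 5}| = 3.

3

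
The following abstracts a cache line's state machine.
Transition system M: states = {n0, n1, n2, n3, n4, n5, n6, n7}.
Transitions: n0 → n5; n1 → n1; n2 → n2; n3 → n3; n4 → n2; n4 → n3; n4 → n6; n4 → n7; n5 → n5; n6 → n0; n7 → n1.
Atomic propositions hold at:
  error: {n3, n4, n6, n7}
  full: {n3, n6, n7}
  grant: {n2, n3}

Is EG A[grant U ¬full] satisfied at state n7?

Sat(¬full) = {n0, n1, n2, n4, n5}
A[grant U ¬full]: least fixpoint, start Z0 = Sat(¬full) = {n0, n1, n2, n4, n5}, add states in Sat(grant) with every successor in Z. Already a fixed point.
Sat(A[grant U ¬full]) = {n0, n1, n2, n4, n5}
EG A[grant U ¬full]: greatest fixpoint, start Z0 = {n0, n1, n2, n4, n5}, keep only states in Sat with some successor in Z. Already a fixed point.
Sat(EG A[grant U ¬full]) = {n0, n1, n2, n4, n5}
n7 ∉ Sat(EG A[grant U ¬full]) = {n0, n1, n2, n4, n5}, so the formula does not hold at n7.

No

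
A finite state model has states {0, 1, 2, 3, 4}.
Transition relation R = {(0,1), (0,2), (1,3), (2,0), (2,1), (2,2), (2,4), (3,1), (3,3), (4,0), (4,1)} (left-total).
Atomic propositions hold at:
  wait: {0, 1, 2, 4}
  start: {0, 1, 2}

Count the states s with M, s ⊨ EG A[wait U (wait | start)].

Sat(wait | start) = {0, 1, 2, 4}
A[wait U (wait | start)]: least fixpoint, start Z0 = Sat((wait | start)) = {0, 1, 2, 4}, add states in Sat(wait) with every successor in Z. Already a fixed point.
Sat(A[wait U (wait | start)]) = {0, 1, 2, 4}
EG A[wait U (wait | start)]: greatest fixpoint, start Z0 = {0, 1, 2, 4}, keep only states in Sat with some successor in Z. Z1 = {0, 2, 4}; fixed.
Sat(EG A[wait U (wait | start)]) = {0, 2, 4}
|Sat(EG A[wait U (wait | start)])| = |{0, 2, 4}| = 3.

3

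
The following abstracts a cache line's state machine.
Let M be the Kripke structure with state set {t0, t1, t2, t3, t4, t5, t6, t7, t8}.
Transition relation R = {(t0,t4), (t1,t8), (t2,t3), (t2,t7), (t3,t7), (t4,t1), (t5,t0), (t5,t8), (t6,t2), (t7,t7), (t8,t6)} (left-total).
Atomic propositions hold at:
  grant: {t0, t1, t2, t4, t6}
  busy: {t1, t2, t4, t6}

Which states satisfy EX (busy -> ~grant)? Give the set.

Sat(~grant) = {t3, t5, t7, t8}
Sat(busy -> ~grant) = {t0, t3, t5, t7, t8}
Sat(EX (busy -> ~grant)) = {s : some successor in {t0, t3, t5, t7, t8}} = {t1, t2, t3, t5, t7}

{t1, t2, t3, t5, t7}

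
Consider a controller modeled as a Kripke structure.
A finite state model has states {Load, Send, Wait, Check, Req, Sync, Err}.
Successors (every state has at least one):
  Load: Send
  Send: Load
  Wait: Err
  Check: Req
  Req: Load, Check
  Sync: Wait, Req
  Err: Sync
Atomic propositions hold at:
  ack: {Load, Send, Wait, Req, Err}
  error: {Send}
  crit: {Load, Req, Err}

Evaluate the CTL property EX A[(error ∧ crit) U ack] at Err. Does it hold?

Sat(error ∧ crit) = ∅
A[(error ∧ crit) U ack]: least fixpoint, start Z0 = Sat(ack) = {Load, Send, Wait, Req, Err}, add states in Sat(error ∧ crit) with every successor in Z. Already a fixed point.
Sat(A[(error ∧ crit) U ack]) = {Load, Send, Wait, Req, Err}
Sat(EX A[(error ∧ crit) U ack]) = {s : some successor in {Load, Send, Wait, Req, Err}} = {Load, Send, Wait, Check, Req, Sync}
Err ∉ Sat(EX A[(error ∧ crit) U ack]) = {Load, Send, Wait, Check, Req, Sync}, so the formula does not hold at Err.

No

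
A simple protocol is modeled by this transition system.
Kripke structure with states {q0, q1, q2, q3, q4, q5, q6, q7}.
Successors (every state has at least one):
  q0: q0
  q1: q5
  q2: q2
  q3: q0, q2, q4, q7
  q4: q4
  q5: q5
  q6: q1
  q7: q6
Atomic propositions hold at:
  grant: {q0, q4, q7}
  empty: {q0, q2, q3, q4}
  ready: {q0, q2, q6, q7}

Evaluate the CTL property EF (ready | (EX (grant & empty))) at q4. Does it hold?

Yes

Sat(grant & empty) = {q0, q4}
Sat(EX (grant & empty)) = {s : some successor in {q0, q4}} = {q0, q3, q4}
Sat(ready | (EX (grant & empty))) = {q0, q2, q3, q4, q6, q7}
EF (ready | (EX (grant & empty))): least fixpoint, start Z0 = {q0, q2, q3, q4, q6, q7}, add states with some successor in Z. Already a fixed point.
Sat(EF (ready | (EX (grant & empty)))) = {q0, q2, q3, q4, q6, q7}
q4 ∈ Sat(EF (ready | (EX (grant & empty)))) = {q0, q2, q3, q4, q6, q7}, so the formula holds at q4.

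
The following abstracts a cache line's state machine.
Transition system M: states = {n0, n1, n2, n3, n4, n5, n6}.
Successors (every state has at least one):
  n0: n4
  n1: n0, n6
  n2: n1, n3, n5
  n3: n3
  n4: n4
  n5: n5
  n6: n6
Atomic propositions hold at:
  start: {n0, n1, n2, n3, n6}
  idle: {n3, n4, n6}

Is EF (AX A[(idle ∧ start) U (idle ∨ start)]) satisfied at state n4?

Yes

Sat(idle ∧ start) = {n3, n6}
Sat(idle ∨ start) = {n0, n1, n2, n3, n4, n6}
A[(idle ∧ start) U (idle ∨ start)]: least fixpoint, start Z0 = Sat((idle ∨ start)) = {n0, n1, n2, n3, n4, n6}, add states in Sat(idle ∧ start) with every successor in Z. Already a fixed point.
Sat(A[(idle ∧ start) U (idle ∨ start)]) = {n0, n1, n2, n3, n4, n6}
Sat(AX A[(idle ∧ start) U (idle ∨ start)]) = {s : every successor in {n0, n1, n2, n3, n4, n6}} = {n0, n1, n3, n4, n6}
EF (AX A[(idle ∧ start) U (idle ∨ start)]): least fixpoint, start Z0 = {n0, n1, n3, n4, n6}, add states with some successor in Z. Z1 = {n0, n1, n2, n3, n4, n6}; fixed.
Sat(EF (AX A[(idle ∧ start) U (idle ∨ start)])) = {n0, n1, n2, n3, n4, n6}
n4 ∈ Sat(EF (AX A[(idle ∧ start) U (idle ∨ start)])) = {n0, n1, n2, n3, n4, n6}, so the formula holds at n4.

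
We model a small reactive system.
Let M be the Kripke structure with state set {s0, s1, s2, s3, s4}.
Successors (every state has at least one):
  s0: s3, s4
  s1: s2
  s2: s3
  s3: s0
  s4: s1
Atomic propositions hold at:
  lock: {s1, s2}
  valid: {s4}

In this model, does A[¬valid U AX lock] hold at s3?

No

Sat(¬valid) = {s0, s1, s2, s3}
Sat(AX lock) = {s : every successor in {s1, s2}} = {s1, s4}
A[¬valid U AX lock]: least fixpoint, start Z0 = Sat(AX lock) = {s1, s4}, add states in Sat(¬valid) with every successor in Z. Already a fixed point.
Sat(A[¬valid U AX lock]) = {s1, s4}
s3 ∉ Sat(A[¬valid U AX lock]) = {s1, s4}, so the formula does not hold at s3.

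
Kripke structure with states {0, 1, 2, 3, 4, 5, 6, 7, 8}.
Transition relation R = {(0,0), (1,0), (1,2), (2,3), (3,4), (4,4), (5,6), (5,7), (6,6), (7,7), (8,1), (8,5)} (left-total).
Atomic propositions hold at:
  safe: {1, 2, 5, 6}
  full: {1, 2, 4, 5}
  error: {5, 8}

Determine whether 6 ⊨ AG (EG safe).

Yes

EG safe: greatest fixpoint, start Z0 = {1, 2, 5, 6}, keep only states in Sat with some successor in Z. Z1 = {1, 5, 6}; Z2 = {5, 6}; fixed.
Sat(EG safe) = {5, 6}
AG (EG safe): greatest fixpoint, start Z0 = {5, 6}, keep only states in Sat with every successor in Z. Z1 = {6}; fixed.
Sat(AG (EG safe)) = {6}
6 ∈ Sat(AG (EG safe)) = {6}, so the formula holds at 6.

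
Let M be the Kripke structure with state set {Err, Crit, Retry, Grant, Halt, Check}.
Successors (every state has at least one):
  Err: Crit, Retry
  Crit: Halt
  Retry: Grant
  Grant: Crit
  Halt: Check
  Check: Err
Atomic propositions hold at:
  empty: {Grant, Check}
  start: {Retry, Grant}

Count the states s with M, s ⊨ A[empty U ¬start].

Sat(¬start) = {Err, Crit, Halt, Check}
A[empty U ¬start]: least fixpoint, start Z0 = Sat(¬start) = {Err, Crit, Halt, Check}, add states in Sat(empty) with every successor in Z. Z1 = {Err, Crit, Grant, Halt, Check}; fixed.
Sat(A[empty U ¬start]) = {Err, Crit, Grant, Halt, Check}
|Sat(A[empty U ¬start])| = |{Err, Crit, Grant, Halt, Check}| = 5.

5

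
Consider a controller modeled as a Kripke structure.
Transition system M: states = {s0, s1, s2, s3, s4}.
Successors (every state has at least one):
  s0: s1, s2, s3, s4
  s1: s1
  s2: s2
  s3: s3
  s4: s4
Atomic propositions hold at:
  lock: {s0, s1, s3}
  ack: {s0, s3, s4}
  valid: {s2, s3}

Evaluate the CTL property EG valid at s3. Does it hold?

EG valid: greatest fixpoint, start Z0 = {s2, s3}, keep only states in Sat with some successor in Z. Already a fixed point.
Sat(EG valid) = {s2, s3}
s3 ∈ Sat(EG valid) = {s2, s3}, so the formula holds at s3.

Yes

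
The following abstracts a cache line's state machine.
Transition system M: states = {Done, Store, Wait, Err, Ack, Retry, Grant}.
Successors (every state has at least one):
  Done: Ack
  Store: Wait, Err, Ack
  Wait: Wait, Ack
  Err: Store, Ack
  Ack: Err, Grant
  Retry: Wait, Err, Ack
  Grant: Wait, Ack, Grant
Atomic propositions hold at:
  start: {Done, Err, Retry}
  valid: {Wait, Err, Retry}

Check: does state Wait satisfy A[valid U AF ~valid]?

No

Sat(~valid) = {Done, Store, Ack, Grant}
AF ~valid: least fixpoint, start Z0 = {Done, Store, Ack, Grant}, add states with every successor in Z. Z1 = {Done, Store, Err, Ack, Grant}; fixed.
Sat(AF ~valid) = {Done, Store, Err, Ack, Grant}
A[valid U AF ~valid]: least fixpoint, start Z0 = Sat(AF ~valid) = {Done, Store, Err, Ack, Grant}, add states in Sat(valid) with every successor in Z. Already a fixed point.
Sat(A[valid U AF ~valid]) = {Done, Store, Err, Ack, Grant}
Wait ∉ Sat(A[valid U AF ~valid]) = {Done, Store, Err, Ack, Grant}, so the formula does not hold at Wait.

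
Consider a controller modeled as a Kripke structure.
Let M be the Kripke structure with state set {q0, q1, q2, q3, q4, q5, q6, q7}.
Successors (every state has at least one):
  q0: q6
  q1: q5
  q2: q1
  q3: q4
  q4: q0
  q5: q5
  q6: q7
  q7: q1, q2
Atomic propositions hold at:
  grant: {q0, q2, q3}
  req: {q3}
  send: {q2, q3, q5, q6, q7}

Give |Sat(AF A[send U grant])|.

A[send U grant]: least fixpoint, start Z0 = Sat(grant) = {q0, q2, q3}, add states in Sat(send) with every successor in Z. Already a fixed point.
Sat(A[send U grant]) = {q0, q2, q3}
AF A[send U grant]: least fixpoint, start Z0 = {q0, q2, q3}, add states with every successor in Z. Z1 = {q0, q2, q3, q4}; fixed.
Sat(AF A[send U grant]) = {q0, q2, q3, q4}
|Sat(AF A[send U grant])| = |{q0, q2, q3, q4}| = 4.

4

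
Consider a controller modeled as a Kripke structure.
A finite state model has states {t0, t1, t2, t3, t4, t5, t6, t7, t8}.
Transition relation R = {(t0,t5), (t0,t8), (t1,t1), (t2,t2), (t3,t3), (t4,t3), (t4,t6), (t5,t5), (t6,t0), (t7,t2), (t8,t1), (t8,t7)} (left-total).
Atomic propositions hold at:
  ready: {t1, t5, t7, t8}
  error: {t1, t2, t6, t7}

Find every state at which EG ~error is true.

{t0, t3, t4, t5}

Sat(~error) = {t0, t3, t4, t5, t8}
EG ~error: greatest fixpoint, start Z0 = {t0, t3, t4, t5, t8}, keep only states in Sat with some successor in Z. Z1 = {t0, t3, t4, t5}; fixed.
Sat(EG ~error) = {t0, t3, t4, t5}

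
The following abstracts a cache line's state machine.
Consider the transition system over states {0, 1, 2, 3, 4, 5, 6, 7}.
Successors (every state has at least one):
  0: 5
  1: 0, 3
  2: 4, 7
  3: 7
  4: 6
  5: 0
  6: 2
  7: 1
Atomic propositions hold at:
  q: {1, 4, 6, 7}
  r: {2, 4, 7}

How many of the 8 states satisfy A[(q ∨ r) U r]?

Sat(q ∨ r) = {1, 2, 4, 6, 7}
A[(q ∨ r) U r]: least fixpoint, start Z0 = Sat(r) = {2, 4, 7}, add states in Sat(q ∨ r) with every successor in Z. Z1 = {2, 4, 6, 7}; fixed.
Sat(A[(q ∨ r) U r]) = {2, 4, 6, 7}
|Sat(A[(q ∨ r) U r])| = |{2, 4, 6, 7}| = 4.

4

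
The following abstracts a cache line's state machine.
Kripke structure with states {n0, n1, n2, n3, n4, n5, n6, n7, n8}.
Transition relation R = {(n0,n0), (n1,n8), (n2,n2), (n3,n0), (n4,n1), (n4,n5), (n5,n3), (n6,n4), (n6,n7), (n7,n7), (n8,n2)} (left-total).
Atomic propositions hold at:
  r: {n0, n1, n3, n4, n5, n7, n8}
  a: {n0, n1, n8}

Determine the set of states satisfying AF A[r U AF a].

AF a: least fixpoint, start Z0 = {n0, n1, n8}, add states with every successor in Z. Z1 = {n0, n1, n3, n8}; Z2 = {n0, n1, n3, n5, n8}; Z3 = {n0, n1, n3, n4, n5, n8}; fixed.
Sat(AF a) = {n0, n1, n3, n4, n5, n8}
A[r U AF a]: least fixpoint, start Z0 = Sat(AF a) = {n0, n1, n3, n4, n5, n8}, add states in Sat(r) with every successor in Z. Already a fixed point.
Sat(A[r U AF a]) = {n0, n1, n3, n4, n5, n8}
AF A[r U AF a]: least fixpoint, start Z0 = {n0, n1, n3, n4, n5, n8}, add states with every successor in Z. Already a fixed point.
Sat(AF A[r U AF a]) = {n0, n1, n3, n4, n5, n8}

{n0, n1, n3, n4, n5, n8}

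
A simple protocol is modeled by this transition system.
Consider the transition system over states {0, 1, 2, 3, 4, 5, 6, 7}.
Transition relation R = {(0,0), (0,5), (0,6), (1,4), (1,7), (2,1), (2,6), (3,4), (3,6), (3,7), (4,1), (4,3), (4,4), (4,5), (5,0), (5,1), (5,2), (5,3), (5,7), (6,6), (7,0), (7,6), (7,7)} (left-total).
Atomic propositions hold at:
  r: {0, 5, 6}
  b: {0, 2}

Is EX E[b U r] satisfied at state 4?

E[b U r]: least fixpoint, start Z0 = Sat(r) = {0, 5, 6}, add states in Sat(b) with some successor in Z. Z1 = {0, 2, 5, 6}; fixed.
Sat(E[b U r]) = {0, 2, 5, 6}
Sat(EX E[b U r]) = {s : some successor in {0, 2, 5, 6}} = {0, 2, 3, 4, 5, 6, 7}
4 ∈ Sat(EX E[b U r]) = {0, 2, 3, 4, 5, 6, 7}, so the formula holds at 4.

Yes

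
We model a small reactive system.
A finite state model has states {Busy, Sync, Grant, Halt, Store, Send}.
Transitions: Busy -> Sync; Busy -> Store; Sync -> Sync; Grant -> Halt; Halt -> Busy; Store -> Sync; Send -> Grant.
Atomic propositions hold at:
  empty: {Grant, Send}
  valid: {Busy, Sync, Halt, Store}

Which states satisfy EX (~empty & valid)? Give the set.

Sat(~empty) = {Busy, Sync, Halt, Store}
Sat(~empty & valid) = {Busy, Sync, Halt, Store}
Sat(EX (~empty & valid)) = {s : some successor in {Busy, Sync, Halt, Store}} = {Busy, Sync, Grant, Halt, Store}

{Busy, Sync, Grant, Halt, Store}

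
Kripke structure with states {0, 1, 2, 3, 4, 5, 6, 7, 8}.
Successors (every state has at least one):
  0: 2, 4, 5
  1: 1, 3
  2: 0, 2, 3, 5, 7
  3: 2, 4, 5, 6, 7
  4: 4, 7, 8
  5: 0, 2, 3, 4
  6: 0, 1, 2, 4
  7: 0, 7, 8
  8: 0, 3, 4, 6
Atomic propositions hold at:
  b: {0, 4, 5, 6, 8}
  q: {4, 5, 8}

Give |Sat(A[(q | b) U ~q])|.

6

Sat(q | b) = {0, 4, 5, 6, 8}
Sat(~q) = {0, 1, 2, 3, 6, 7}
A[(q | b) U ~q]: least fixpoint, start Z0 = Sat(~q) = {0, 1, 2, 3, 6, 7}, add states in Sat(q | b) with every successor in Z. Already a fixed point.
Sat(A[(q | b) U ~q]) = {0, 1, 2, 3, 6, 7}
|Sat(A[(q | b) U ~q])| = |{0, 1, 2, 3, 6, 7}| = 6.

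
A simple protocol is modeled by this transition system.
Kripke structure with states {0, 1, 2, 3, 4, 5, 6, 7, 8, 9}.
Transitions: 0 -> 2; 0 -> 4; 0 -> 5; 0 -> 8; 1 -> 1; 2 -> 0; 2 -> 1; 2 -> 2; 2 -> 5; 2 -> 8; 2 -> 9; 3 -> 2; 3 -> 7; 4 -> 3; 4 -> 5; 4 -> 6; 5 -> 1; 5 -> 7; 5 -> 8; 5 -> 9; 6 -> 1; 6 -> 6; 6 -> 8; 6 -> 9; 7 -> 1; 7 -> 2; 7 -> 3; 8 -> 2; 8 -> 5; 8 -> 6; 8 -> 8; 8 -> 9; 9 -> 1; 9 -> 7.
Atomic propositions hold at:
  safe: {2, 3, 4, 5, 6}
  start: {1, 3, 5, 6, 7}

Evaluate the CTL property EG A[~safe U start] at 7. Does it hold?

Sat(~safe) = {0, 1, 7, 8, 9}
A[~safe U start]: least fixpoint, start Z0 = Sat(start) = {1, 3, 5, 6, 7}, add states in Sat(~safe) with every successor in Z. Z1 = {1, 3, 5, 6, 7, 9}; fixed.
Sat(A[~safe U start]) = {1, 3, 5, 6, 7, 9}
EG A[~safe U start]: greatest fixpoint, start Z0 = {1, 3, 5, 6, 7, 9}, keep only states in Sat with some successor in Z. Already a fixed point.
Sat(EG A[~safe U start]) = {1, 3, 5, 6, 7, 9}
7 ∈ Sat(EG A[~safe U start]) = {1, 3, 5, 6, 7, 9}, so the formula holds at 7.

Yes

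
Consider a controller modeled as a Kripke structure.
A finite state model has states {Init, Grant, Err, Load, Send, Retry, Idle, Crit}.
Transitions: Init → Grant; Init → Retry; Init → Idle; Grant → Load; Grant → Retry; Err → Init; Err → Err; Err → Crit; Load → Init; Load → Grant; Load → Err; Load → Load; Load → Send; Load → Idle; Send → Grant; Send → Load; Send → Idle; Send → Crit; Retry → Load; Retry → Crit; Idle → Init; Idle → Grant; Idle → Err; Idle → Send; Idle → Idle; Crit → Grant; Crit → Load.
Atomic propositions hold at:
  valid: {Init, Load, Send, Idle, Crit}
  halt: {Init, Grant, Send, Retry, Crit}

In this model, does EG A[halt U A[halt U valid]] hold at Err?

No

A[halt U valid]: least fixpoint, start Z0 = Sat(valid) = {Init, Load, Send, Idle, Crit}, add states in Sat(halt) with every successor in Z. Z1 = {Init, Load, Send, Retry, Idle, Crit}; Z2 = {Init, Grant, Load, Send, Retry, Idle, Crit}; fixed.
Sat(A[halt U valid]) = {Init, Grant, Load, Send, Retry, Idle, Crit}
A[halt U A[halt U valid]]: least fixpoint, start Z0 = Sat(A[halt U valid]) = {Init, Grant, Load, Send, Retry, Idle, Crit}, add states in Sat(halt) with every successor in Z. Already a fixed point.
Sat(A[halt U A[halt U valid]]) = {Init, Grant, Load, Send, Retry, Idle, Crit}
EG A[halt U A[halt U valid]]: greatest fixpoint, start Z0 = {Init, Grant, Load, Send, Retry, Idle, Crit}, keep only states in Sat with some successor in Z. Already a fixed point.
Sat(EG A[halt U A[halt U valid]]) = {Init, Grant, Load, Send, Retry, Idle, Crit}
Err ∉ Sat(EG A[halt U A[halt U valid]]) = {Init, Grant, Load, Send, Retry, Idle, Crit}, so the formula does not hold at Err.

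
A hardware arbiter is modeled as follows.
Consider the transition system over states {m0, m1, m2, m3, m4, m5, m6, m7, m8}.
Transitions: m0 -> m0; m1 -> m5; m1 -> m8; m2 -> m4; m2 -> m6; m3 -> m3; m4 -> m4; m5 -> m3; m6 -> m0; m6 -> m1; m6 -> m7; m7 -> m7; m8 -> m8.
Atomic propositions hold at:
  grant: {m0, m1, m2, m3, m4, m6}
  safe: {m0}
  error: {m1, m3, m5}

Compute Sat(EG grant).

EG grant: greatest fixpoint, start Z0 = {m0, m1, m2, m3, m4, m6}, keep only states in Sat with some successor in Z. Z1 = {m0, m2, m3, m4, m6}; fixed.
Sat(EG grant) = {m0, m2, m3, m4, m6}

{m0, m2, m3, m4, m6}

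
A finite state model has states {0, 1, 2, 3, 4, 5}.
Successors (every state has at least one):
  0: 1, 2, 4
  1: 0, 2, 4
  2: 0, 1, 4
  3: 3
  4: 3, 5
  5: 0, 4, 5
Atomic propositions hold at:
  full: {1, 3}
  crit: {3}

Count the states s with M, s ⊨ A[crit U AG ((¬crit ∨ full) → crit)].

Sat(¬crit) = {0, 1, 2, 4, 5}
Sat(¬crit ∨ full) = {0, 1, 2, 3, 4, 5}
Sat((¬crit ∨ full) → crit) = {3}
AG ((¬crit ∨ full) → crit): greatest fixpoint, start Z0 = {3}, keep only states in Sat with every successor in Z. Already a fixed point.
Sat(AG ((¬crit ∨ full) → crit)) = {3}
A[crit U AG ((¬crit ∨ full) → crit)]: least fixpoint, start Z0 = Sat(AG ((¬crit ∨ full) → crit)) = {3}, add states in Sat(crit) with every successor in Z. Already a fixed point.
Sat(A[crit U AG ((¬crit ∨ full) → crit)]) = {3}
|Sat(A[crit U AG ((¬crit ∨ full) → crit)])| = |{3}| = 1.

1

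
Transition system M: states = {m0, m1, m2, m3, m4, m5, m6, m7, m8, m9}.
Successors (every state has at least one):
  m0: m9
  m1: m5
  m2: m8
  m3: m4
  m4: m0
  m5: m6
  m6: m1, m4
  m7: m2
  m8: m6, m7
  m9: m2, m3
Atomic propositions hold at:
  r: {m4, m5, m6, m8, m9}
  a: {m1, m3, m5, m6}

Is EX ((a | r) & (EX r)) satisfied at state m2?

Sat(a | r) = {m1, m3, m4, m5, m6, m8, m9}
Sat(EX r) = {s : some successor in {m4, m5, m6, m8, m9}} = {m0, m1, m2, m3, m5, m6, m8}
Sat((a | r) & (EX r)) = {m1, m3, m5, m6, m8}
Sat(EX ((a | r) & (EX r))) = {s : some successor in {m1, m3, m5, m6, m8}} = {m1, m2, m5, m6, m8, m9}
m2 ∈ Sat(EX ((a | r) & (EX r))) = {m1, m2, m5, m6, m8, m9}, so the formula holds at m2.

Yes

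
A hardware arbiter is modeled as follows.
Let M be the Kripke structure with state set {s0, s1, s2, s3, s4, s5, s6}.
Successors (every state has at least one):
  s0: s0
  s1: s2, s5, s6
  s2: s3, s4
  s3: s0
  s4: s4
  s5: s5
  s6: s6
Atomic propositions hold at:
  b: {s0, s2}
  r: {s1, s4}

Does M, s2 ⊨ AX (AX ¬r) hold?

No

Sat(¬r) = {s0, s2, s3, s5, s6}
Sat(AX ¬r) = {s : every successor in {s0, s2, s3, s5, s6}} = {s0, s1, s3, s5, s6}
Sat(AX (AX ¬r)) = {s : every successor in {s0, s1, s3, s5, s6}} = {s0, s3, s5, s6}
s2 ∉ Sat(AX (AX ¬r)) = {s0, s3, s5, s6}, so the formula does not hold at s2.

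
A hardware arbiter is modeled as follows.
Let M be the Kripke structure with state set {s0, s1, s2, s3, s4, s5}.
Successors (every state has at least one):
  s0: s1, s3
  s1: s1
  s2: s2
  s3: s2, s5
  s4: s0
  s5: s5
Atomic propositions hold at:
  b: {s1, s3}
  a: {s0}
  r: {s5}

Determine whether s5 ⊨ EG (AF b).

No

AF b: least fixpoint, start Z0 = {s1, s3}, add states with every successor in Z. Z1 = {s0, s1, s3}; Z2 = {s0, s1, s3, s4}; fixed.
Sat(AF b) = {s0, s1, s3, s4}
EG (AF b): greatest fixpoint, start Z0 = {s0, s1, s3, s4}, keep only states in Sat with some successor in Z. Z1 = {s0, s1, s4}; fixed.
Sat(EG (AF b)) = {s0, s1, s4}
s5 ∉ Sat(EG (AF b)) = {s0, s1, s4}, so the formula does not hold at s5.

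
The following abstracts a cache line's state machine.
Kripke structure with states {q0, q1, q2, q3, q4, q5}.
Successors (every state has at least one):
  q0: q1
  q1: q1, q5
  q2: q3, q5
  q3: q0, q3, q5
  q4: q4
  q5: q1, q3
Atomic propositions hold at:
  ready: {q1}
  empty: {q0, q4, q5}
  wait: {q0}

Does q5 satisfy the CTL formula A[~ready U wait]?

Sat(~ready) = {q0, q2, q3, q4, q5}
A[~ready U wait]: least fixpoint, start Z0 = Sat(wait) = {q0}, add states in Sat(~ready) with every successor in Z. Already a fixed point.
Sat(A[~ready U wait]) = {q0}
q5 ∉ Sat(A[~ready U wait]) = {q0}, so the formula does not hold at q5.

No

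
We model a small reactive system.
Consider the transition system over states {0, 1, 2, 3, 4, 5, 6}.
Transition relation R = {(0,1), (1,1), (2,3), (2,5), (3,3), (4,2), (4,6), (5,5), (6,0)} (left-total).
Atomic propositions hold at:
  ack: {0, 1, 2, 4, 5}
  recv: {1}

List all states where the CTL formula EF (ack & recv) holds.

{0, 1, 4, 6}

Sat(ack & recv) = {1}
EF (ack & recv): least fixpoint, start Z0 = {1}, add states with some successor in Z. Z1 = {0, 1}; Z2 = {0, 1, 6}; Z3 = {0, 1, 4, 6}; fixed.
Sat(EF (ack & recv)) = {0, 1, 4, 6}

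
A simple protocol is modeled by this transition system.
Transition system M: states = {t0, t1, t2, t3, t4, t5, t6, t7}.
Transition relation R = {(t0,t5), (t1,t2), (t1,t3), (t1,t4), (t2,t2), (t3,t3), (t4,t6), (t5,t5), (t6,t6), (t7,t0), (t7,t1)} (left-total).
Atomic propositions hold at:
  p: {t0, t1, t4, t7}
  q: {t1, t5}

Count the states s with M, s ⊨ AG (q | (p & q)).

1

Sat(p & q) = {t1}
Sat(q | (p & q)) = {t1, t5}
AG (q | (p & q)): greatest fixpoint, start Z0 = {t1, t5}, keep only states in Sat with every successor in Z. Z1 = {t5}; fixed.
Sat(AG (q | (p & q))) = {t5}
|Sat(AG (q | (p & q)))| = |{t5}| = 1.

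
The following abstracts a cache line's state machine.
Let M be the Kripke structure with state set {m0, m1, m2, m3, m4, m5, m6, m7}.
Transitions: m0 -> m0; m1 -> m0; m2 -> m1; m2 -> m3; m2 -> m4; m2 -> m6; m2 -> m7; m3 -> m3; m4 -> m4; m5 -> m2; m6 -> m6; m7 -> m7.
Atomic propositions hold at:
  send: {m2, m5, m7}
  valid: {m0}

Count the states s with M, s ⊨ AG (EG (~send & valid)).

Sat(~send) = {m0, m1, m3, m4, m6}
Sat(~send & valid) = {m0}
EG (~send & valid): greatest fixpoint, start Z0 = {m0}, keep only states in Sat with some successor in Z. Already a fixed point.
Sat(EG (~send & valid)) = {m0}
AG (EG (~send & valid)): greatest fixpoint, start Z0 = {m0}, keep only states in Sat with every successor in Z. Already a fixed point.
Sat(AG (EG (~send & valid))) = {m0}
|Sat(AG (EG (~send & valid)))| = |{m0}| = 1.

1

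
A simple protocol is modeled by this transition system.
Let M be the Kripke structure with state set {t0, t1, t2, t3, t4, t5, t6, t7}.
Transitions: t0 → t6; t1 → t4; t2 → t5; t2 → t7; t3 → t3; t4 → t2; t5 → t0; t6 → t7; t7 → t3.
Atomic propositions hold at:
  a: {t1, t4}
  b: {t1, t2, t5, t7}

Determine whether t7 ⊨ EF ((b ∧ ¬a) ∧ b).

Sat(¬a) = {t0, t2, t3, t5, t6, t7}
Sat(b ∧ ¬a) = {t2, t5, t7}
Sat((b ∧ ¬a) ∧ b) = {t2, t5, t7}
EF ((b ∧ ¬a) ∧ b): least fixpoint, start Z0 = {t2, t5, t7}, add states with some successor in Z. Z1 = {t2, t4, t5, t6, t7}; Z2 = {t0, t1, t2, t4, t5, t6, t7}; fixed.
Sat(EF ((b ∧ ¬a) ∧ b)) = {t0, t1, t2, t4, t5, t6, t7}
t7 ∈ Sat(EF ((b ∧ ¬a) ∧ b)) = {t0, t1, t2, t4, t5, t6, t7}, so the formula holds at t7.

Yes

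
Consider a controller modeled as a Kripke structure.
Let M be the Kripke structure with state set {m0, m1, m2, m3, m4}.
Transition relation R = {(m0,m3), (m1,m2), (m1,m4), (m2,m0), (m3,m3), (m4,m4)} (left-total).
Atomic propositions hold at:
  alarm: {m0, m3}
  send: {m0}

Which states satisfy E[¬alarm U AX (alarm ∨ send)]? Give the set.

Sat(¬alarm) = {m1, m2, m4}
Sat(alarm ∨ send) = {m0, m3}
Sat(AX (alarm ∨ send)) = {s : every successor in {m0, m3}} = {m0, m2, m3}
E[¬alarm U AX (alarm ∨ send)]: least fixpoint, start Z0 = Sat(AX (alarm ∨ send)) = {m0, m2, m3}, add states in Sat(¬alarm) with some successor in Z. Z1 = {m0, m1, m2, m3}; fixed.
Sat(E[¬alarm U AX (alarm ∨ send)]) = {m0, m1, m2, m3}

{m0, m1, m2, m3}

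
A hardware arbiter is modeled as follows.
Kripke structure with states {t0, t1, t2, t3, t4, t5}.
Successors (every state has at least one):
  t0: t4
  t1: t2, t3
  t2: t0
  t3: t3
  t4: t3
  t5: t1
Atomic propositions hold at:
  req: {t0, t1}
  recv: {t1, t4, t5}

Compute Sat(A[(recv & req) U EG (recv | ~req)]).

Sat(recv & req) = {t1}
Sat(~req) = {t2, t3, t4, t5}
Sat(recv | ~req) = {t1, t2, t3, t4, t5}
EG (recv | ~req): greatest fixpoint, start Z0 = {t1, t2, t3, t4, t5}, keep only states in Sat with some successor in Z. Z1 = {t1, t3, t4, t5}; fixed.
Sat(EG (recv | ~req)) = {t1, t3, t4, t5}
A[(recv & req) U EG (recv | ~req)]: least fixpoint, start Z0 = Sat(EG (recv | ~req)) = {t1, t3, t4, t5}, add states in Sat(recv & req) with every successor in Z. Already a fixed point.
Sat(A[(recv & req) U EG (recv | ~req)]) = {t1, t3, t4, t5}

{t1, t3, t4, t5}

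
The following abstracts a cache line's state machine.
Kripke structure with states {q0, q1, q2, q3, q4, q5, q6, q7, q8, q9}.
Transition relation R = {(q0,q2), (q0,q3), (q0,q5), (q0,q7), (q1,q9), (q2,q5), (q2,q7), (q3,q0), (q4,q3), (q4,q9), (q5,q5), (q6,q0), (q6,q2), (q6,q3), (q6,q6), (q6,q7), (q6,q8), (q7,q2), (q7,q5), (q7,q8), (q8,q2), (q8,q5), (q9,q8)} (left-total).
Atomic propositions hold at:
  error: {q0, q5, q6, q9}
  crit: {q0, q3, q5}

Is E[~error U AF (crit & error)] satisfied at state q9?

No

Sat(~error) = {q1, q2, q3, q4, q7, q8}
Sat(crit & error) = {q0, q5}
AF (crit & error): least fixpoint, start Z0 = {q0, q5}, add states with every successor in Z. Z1 = {q0, q3, q5}; fixed.
Sat(AF (crit & error)) = {q0, q3, q5}
E[~error U AF (crit & error)]: least fixpoint, start Z0 = Sat(AF (crit & error)) = {q0, q3, q5}, add states in Sat(~error) with some successor in Z. Z1 = {q0, q2, q3, q4, q5, q7, q8}; fixed.
Sat(E[~error U AF (crit & error)]) = {q0, q2, q3, q4, q5, q7, q8}
q9 ∉ Sat(E[~error U AF (crit & error)]) = {q0, q2, q3, q4, q5, q7, q8}, so the formula does not hold at q9.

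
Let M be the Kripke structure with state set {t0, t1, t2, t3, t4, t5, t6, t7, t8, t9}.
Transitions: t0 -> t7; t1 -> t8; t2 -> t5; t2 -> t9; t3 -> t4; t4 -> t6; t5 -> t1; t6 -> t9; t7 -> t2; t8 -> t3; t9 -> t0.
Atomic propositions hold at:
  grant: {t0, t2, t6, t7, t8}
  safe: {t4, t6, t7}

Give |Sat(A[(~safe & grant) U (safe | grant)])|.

6

Sat(~safe) = {t0, t1, t2, t3, t5, t8, t9}
Sat(~safe & grant) = {t0, t2, t8}
Sat(safe | grant) = {t0, t2, t4, t6, t7, t8}
A[(~safe & grant) U (safe | grant)]: least fixpoint, start Z0 = Sat((safe | grant)) = {t0, t2, t4, t6, t7, t8}, add states in Sat(~safe & grant) with every successor in Z. Already a fixed point.
Sat(A[(~safe & grant) U (safe | grant)]) = {t0, t2, t4, t6, t7, t8}
|Sat(A[(~safe & grant) U (safe | grant)])| = |{t0, t2, t4, t6, t7, t8}| = 6.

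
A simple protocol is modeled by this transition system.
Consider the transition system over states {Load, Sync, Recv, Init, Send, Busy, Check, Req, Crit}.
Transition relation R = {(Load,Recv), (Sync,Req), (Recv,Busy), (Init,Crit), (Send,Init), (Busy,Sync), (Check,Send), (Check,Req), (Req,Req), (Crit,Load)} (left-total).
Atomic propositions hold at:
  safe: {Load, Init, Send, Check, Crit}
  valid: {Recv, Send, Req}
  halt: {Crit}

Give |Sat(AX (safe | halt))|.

3

Sat(safe | halt) = {Load, Init, Send, Check, Crit}
Sat(AX (safe | halt)) = {s : every successor in {Load, Init, Send, Check, Crit}} = {Init, Send, Crit}
|Sat(AX (safe | halt))| = |{Init, Send, Crit}| = 3.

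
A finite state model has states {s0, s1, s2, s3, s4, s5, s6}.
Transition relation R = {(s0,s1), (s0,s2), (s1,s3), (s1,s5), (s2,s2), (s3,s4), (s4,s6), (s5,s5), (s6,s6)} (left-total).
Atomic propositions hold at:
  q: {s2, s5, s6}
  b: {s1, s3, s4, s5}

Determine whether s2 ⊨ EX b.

No

Sat(EX b) = {s : some successor in {s1, s3, s4, s5}} = {s0, s1, s3, s5}
s2 ∉ Sat(EX b) = {s0, s1, s3, s5}, so the formula does not hold at s2.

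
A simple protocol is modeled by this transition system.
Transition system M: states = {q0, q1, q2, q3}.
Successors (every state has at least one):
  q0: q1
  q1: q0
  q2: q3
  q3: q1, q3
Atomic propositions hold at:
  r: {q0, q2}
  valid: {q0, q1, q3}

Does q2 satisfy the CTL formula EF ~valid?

Sat(~valid) = {q2}
EF ~valid: least fixpoint, start Z0 = {q2}, add states with some successor in Z. Already a fixed point.
Sat(EF ~valid) = {q2}
q2 ∈ Sat(EF ~valid) = {q2}, so the formula holds at q2.

Yes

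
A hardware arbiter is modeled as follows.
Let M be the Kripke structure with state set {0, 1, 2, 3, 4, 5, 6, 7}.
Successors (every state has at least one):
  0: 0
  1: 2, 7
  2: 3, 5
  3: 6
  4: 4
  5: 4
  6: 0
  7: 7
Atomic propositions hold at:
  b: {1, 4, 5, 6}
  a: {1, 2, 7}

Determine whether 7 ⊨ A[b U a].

A[b U a]: least fixpoint, start Z0 = Sat(a) = {1, 2, 7}, add states in Sat(b) with every successor in Z. Already a fixed point.
Sat(A[b U a]) = {1, 2, 7}
7 ∈ Sat(A[b U a]) = {1, 2, 7}, so the formula holds at 7.

Yes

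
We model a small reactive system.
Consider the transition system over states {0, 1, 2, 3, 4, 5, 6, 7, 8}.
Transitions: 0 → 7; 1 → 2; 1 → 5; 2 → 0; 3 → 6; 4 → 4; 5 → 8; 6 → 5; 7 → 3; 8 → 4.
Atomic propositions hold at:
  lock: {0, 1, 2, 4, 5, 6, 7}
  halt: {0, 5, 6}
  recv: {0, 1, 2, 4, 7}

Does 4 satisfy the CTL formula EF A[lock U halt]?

No

A[lock U halt]: least fixpoint, start Z0 = Sat(halt) = {0, 5, 6}, add states in Sat(lock) with every successor in Z. Z1 = {0, 2, 5, 6}; Z2 = {0, 1, 2, 5, 6}; fixed.
Sat(A[lock U halt]) = {0, 1, 2, 5, 6}
EF A[lock U halt]: least fixpoint, start Z0 = {0, 1, 2, 5, 6}, add states with some successor in Z. Z1 = {0, 1, 2, 3, 5, 6}; Z2 = {0, 1, 2, 3, 5, 6, 7}; fixed.
Sat(EF A[lock U halt]) = {0, 1, 2, 3, 5, 6, 7}
4 ∉ Sat(EF A[lock U halt]) = {0, 1, 2, 3, 5, 6, 7}, so the formula does not hold at 4.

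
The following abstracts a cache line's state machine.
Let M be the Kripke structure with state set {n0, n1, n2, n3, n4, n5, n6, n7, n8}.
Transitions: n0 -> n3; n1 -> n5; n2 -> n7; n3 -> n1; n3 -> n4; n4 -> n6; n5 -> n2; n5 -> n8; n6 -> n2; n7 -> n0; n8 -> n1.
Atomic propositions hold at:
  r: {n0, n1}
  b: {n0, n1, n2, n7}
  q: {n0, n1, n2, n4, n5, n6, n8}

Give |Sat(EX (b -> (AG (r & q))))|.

Sat(r & q) = {n0, n1}
AG (r & q): greatest fixpoint, start Z0 = {n0, n1}, keep only states in Sat with every successor in Z. Z1 = ∅; fixed.
Sat(AG (r & q)) = ∅
Sat(b -> (AG (r & q))) = {n3, n4, n5, n6, n8}
Sat(EX (b -> (AG (r & q)))) = {s : some successor in {n3, n4, n5, n6, n8}} = {n0, n1, n3, n4, n5}
|Sat(EX (b -> (AG (r & q))))| = |{n0, n1, n3, n4, n5}| = 5.

5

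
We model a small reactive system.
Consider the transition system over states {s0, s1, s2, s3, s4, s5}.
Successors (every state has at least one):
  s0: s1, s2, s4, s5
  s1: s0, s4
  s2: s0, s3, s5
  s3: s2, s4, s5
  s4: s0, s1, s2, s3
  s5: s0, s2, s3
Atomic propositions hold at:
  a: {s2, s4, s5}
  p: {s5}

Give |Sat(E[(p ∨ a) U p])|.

Sat(p ∨ a) = {s2, s4, s5}
E[(p ∨ a) U p]: least fixpoint, start Z0 = Sat(p) = {s5}, add states in Sat(p ∨ a) with some successor in Z. Z1 = {s2, s5}; Z2 = {s2, s4, s5}; fixed.
Sat(E[(p ∨ a) U p]) = {s2, s4, s5}
|Sat(E[(p ∨ a) U p])| = |{s2, s4, s5}| = 3.

3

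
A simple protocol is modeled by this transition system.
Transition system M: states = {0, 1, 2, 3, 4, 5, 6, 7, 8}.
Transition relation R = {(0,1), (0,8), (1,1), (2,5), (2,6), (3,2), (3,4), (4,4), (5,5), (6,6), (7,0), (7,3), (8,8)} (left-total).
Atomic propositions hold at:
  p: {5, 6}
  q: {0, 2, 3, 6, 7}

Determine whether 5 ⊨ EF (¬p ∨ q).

Sat(¬p) = {0, 1, 2, 3, 4, 7, 8}
Sat(¬p ∨ q) = {0, 1, 2, 3, 4, 6, 7, 8}
EF (¬p ∨ q): least fixpoint, start Z0 = {0, 1, 2, 3, 4, 6, 7, 8}, add states with some successor in Z. Already a fixed point.
Sat(EF (¬p ∨ q)) = {0, 1, 2, 3, 4, 6, 7, 8}
5 ∉ Sat(EF (¬p ∨ q)) = {0, 1, 2, 3, 4, 6, 7, 8}, so the formula does not hold at 5.

No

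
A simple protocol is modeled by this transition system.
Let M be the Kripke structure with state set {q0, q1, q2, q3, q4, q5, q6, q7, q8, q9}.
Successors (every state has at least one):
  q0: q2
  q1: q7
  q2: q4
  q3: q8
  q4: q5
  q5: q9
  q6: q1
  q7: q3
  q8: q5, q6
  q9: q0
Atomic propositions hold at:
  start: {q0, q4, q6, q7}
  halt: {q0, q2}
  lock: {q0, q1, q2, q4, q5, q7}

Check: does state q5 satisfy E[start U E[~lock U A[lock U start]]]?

Sat(~lock) = {q3, q6, q8, q9}
A[lock U start]: least fixpoint, start Z0 = Sat(start) = {q0, q4, q6, q7}, add states in Sat(lock) with every successor in Z. Z1 = {q0, q1, q2, q4, q6, q7}; fixed.
Sat(A[lock U start]) = {q0, q1, q2, q4, q6, q7}
E[~lock U A[lock U start]]: least fixpoint, start Z0 = Sat(A[lock U start]) = {q0, q1, q2, q4, q6, q7}, add states in Sat(~lock) with some successor in Z. Z1 = {q0, q1, q2, q4, q6, q7, q8, q9}; Z2 = {q0, q1, q2, q3, q4, q6, q7, q8, q9}; fixed.
Sat(E[~lock U A[lock U start]]) = {q0, q1, q2, q3, q4, q6, q7, q8, q9}
E[start U E[~lock U A[lock U start]]]: least fixpoint, start Z0 = Sat(E[~lock U A[lock U start]]) = {q0, q1, q2, q3, q4, q6, q7, q8, q9}, add states in Sat(start) with some successor in Z. Already a fixed point.
Sat(E[start U E[~lock U A[lock U start]]]) = {q0, q1, q2, q3, q4, q6, q7, q8, q9}
q5 ∉ Sat(E[start U E[~lock U A[lock U start]]]) = {q0, q1, q2, q3, q4, q6, q7, q8, q9}, so the formula does not hold at q5.

No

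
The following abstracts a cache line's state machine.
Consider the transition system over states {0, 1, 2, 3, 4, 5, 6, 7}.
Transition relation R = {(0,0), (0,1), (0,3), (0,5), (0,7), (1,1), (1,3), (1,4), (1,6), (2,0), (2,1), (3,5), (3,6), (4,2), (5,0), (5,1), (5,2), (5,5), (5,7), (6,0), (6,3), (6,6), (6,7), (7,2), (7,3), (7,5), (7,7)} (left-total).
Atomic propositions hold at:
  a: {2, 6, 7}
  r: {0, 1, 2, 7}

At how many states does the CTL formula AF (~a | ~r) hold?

7

Sat(~a) = {0, 1, 3, 4, 5}
Sat(~r) = {3, 4, 5, 6}
Sat(~a | ~r) = {0, 1, 3, 4, 5, 6}
AF (~a | ~r): least fixpoint, start Z0 = {0, 1, 3, 4, 5, 6}, add states with every successor in Z. Z1 = {0, 1, 2, 3, 4, 5, 6}; fixed.
Sat(AF (~a | ~r)) = {0, 1, 2, 3, 4, 5, 6}
|Sat(AF (~a | ~r))| = |{0, 1, 2, 3, 4, 5, 6}| = 7.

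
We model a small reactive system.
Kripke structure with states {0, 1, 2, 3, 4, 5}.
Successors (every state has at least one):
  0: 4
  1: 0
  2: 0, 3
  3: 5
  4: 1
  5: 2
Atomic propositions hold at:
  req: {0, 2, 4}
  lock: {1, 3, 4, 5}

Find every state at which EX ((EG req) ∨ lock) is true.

EG req: greatest fixpoint, start Z0 = {0, 2, 4}, keep only states in Sat with some successor in Z. Z1 = {0, 2}; Z2 = {2}; Z3 = ∅; fixed.
Sat(EG req) = ∅
Sat((EG req) ∨ lock) = {1, 3, 4, 5}
Sat(EX ((EG req) ∨ lock)) = {s : some successor in {1, 3, 4, 5}} = {0, 2, 3, 4}

{0, 2, 3, 4}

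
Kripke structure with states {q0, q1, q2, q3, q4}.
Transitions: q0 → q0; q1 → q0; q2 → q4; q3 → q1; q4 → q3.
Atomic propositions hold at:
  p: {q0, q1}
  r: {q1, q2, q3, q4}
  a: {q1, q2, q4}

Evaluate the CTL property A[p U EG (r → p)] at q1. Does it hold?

Yes

Sat(r → p) = {q0, q1}
EG (r → p): greatest fixpoint, start Z0 = {q0, q1}, keep only states in Sat with some successor in Z. Already a fixed point.
Sat(EG (r → p)) = {q0, q1}
A[p U EG (r → p)]: least fixpoint, start Z0 = Sat(EG (r → p)) = {q0, q1}, add states in Sat(p) with every successor in Z. Already a fixed point.
Sat(A[p U EG (r → p)]) = {q0, q1}
q1 ∈ Sat(A[p U EG (r → p)]) = {q0, q1}, so the formula holds at q1.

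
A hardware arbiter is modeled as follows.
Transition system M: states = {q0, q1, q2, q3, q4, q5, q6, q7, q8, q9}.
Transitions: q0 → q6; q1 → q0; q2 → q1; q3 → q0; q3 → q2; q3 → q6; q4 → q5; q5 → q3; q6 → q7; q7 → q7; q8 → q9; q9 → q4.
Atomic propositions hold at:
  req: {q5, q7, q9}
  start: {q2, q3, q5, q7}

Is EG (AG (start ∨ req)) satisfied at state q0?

No

Sat(start ∨ req) = {q2, q3, q5, q7, q9}
AG (start ∨ req): greatest fixpoint, start Z0 = {q2, q3, q5, q7, q9}, keep only states in Sat with every successor in Z. Z1 = {q5, q7}; Z2 = {q7}; fixed.
Sat(AG (start ∨ req)) = {q7}
EG (AG (start ∨ req)): greatest fixpoint, start Z0 = {q7}, keep only states in Sat with some successor in Z. Already a fixed point.
Sat(EG (AG (start ∨ req))) = {q7}
q0 ∉ Sat(EG (AG (start ∨ req))) = {q7}, so the formula does not hold at q0.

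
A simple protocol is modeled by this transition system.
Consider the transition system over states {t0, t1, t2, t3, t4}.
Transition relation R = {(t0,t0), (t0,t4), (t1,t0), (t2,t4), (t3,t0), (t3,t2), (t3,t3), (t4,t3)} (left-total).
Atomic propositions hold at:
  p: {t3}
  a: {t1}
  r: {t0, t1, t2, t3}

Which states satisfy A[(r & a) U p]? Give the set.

Sat(r & a) = {t1}
A[(r & a) U p]: least fixpoint, start Z0 = Sat(p) = {t3}, add states in Sat(r & a) with every successor in Z. Already a fixed point.
Sat(A[(r & a) U p]) = {t3}

{t3}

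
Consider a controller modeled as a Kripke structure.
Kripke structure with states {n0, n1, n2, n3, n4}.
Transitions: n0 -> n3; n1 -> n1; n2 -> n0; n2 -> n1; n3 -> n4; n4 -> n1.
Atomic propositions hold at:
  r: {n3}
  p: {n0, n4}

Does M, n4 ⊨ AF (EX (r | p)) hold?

Sat(r | p) = {n0, n3, n4}
Sat(EX (r | p)) = {s : some successor in {n0, n3, n4}} = {n0, n2, n3}
AF (EX (r | p)): least fixpoint, start Z0 = {n0, n2, n3}, add states with every successor in Z. Already a fixed point.
Sat(AF (EX (r | p))) = {n0, n2, n3}
n4 ∉ Sat(AF (EX (r | p))) = {n0, n2, n3}, so the formula does not hold at n4.

No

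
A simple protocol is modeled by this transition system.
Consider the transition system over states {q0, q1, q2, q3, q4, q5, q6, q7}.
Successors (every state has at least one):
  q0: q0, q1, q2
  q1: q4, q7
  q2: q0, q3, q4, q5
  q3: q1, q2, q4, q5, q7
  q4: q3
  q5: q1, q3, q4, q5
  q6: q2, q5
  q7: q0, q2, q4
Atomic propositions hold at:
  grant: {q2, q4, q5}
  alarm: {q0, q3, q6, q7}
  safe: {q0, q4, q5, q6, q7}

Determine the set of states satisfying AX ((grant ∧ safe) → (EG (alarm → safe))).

Sat(grant ∧ safe) = {q4, q5}
Sat(alarm → safe) = {q0, q1, q2, q4, q5, q6, q7}
EG (alarm → safe): greatest fixpoint, start Z0 = {q0, q1, q2, q4, q5, q6, q7}, keep only states in Sat with some successor in Z. Z1 = {q0, q1, q2, q5, q6, q7}; fixed.
Sat(EG (alarm → safe)) = {q0, q1, q2, q5, q6, q7}
Sat((grant ∧ safe) → (EG (alarm → safe))) = {q0, q1, q2, q3, q5, q6, q7}
Sat(AX ((grant ∧ safe) → (EG (alarm → safe)))) = {s : every successor in {q0, q1, q2, q3, q5, q6, q7}} = {q0, q4, q6}

{q0, q4, q6}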